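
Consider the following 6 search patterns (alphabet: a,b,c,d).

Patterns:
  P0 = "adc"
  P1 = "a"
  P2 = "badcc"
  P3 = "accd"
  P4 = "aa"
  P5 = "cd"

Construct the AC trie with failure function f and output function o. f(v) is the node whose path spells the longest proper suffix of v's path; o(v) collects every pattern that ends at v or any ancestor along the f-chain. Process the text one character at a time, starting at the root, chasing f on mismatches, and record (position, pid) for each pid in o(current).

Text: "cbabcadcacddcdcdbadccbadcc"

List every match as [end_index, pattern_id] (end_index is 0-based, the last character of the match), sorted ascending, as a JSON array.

Build:
Trie (insert patterns):
  0='ε' goto a→1 b→4 c→13
  1='a' goto a→12 c→9 d→2  [P1 ends]
  2='ad' goto c→3
  3='adc' goto ·  [P0 ends]
  4='b' goto a→5
  5='ba' goto d→6
  6='bad' goto c→7
  7='badc' goto c→8
  8='badcc' goto ·  [P2 ends]
  9='ac' goto c→10
  10='acc' goto d→11
  11='accd' goto ·  [P3 ends]
  12='aa' goto ·  [P4 ends]
  13='c' goto d→14
  14='cd' goto ·  [P5 ends]

Failure links (BFS by depth):
  fail(1) 'a': from fail(0)=0 chase 'a': 0 ⇒ 0;  out={1}∪out(0)={1}
  fail(4) 'b': from fail(0)=0 chase 'b': 0 ⇒ 0;  out=∅∪out(0)=∅
  fail(13) 'c': from fail(0)=0 chase 'c': 0 ⇒ 0;  out=∅∪out(0)=∅
  fail(2) 'ad': from fail(1)=0 chase 'd': 0 ⇒ 0;  out=∅∪out(0)=∅
  fail(5) 'ba': from fail(4)=0 chase 'a': 0 ⇒ 1;  out=∅∪out(1)={1}
  fail(9) 'ac': from fail(1)=0 chase 'c': 0 ⇒ 13;  out=∅∪out(13)=∅
  fail(12) 'aa': from fail(1)=0 chase 'a': 0 ⇒ 1;  out={4}∪out(1)={1,4}
  fail(14) 'cd': from fail(13)=0 chase 'd': 0 ⇒ 0;  out={5}∪out(0)={5}
  fail(3) 'adc': from fail(2)=0 chase 'c': 0 ⇒ 13;  out={0}∪out(13)={0}
  fail(6) 'bad': from fail(5)=1 chase 'd': 1 ⇒ 2;  out=∅∪out(2)=∅
  fail(10) 'acc': from fail(9)=13 chase 'c': 13→0 ⇒ 13;  out=∅∪out(13)=∅
  fail(7) 'badc': from fail(6)=2 chase 'c': 2 ⇒ 3;  out=∅∪out(3)={0}
  fail(11) 'accd': from fail(10)=13 chase 'd': 13 ⇒ 14;  out={3}∪out(14)={3,5}
  fail(8) 'badcc': from fail(7)=3 chase 'c': 3→13→0 ⇒ 13;  out={2}∪out(13)={2}

Scan:
i=0 'c': node 0→13
i=1 'b': node 13→4 ·f
i=2 'a': node 4→5  → match P1@[2:2]
i=3 'b': node 5→4 ·f
i=4 'c': node 4→13 ·f
i=5 'a': node 13→1 ·f  → match P1@[5:5]
i=6 'd': node 1→2
i=7 'c': node 2→3  → match P0@[5:7]
i=8 'a': node 3→1 ·f  → match P1@[8:8]
i=9 'c': node 1→9
i=10 'd': node 9→14 ·f  → match P5@[9:10]
i=11 'd': node 14→0 ·f
i=12 'c': node 0→13
i=13 'd': node 13→14  → match P5@[12:13]
i=14 'c': node 14→13 ·f
i=15 'd': node 13→14  → match P5@[14:15]
i=16 'b': node 14→4 ·f
i=17 'a': node 4→5  → match P1@[17:17]
i=18 'd': node 5→6
i=19 'c': node 6→7  → match P0@[17:19]
i=20 'c': node 7→8  → match P2@[16:20]
i=21 'b': node 8→4 ·f
i=22 'a': node 4→5  → match P1@[22:22]
i=23 'd': node 5→6
i=24 'c': node 6→7  → match P0@[22:24]
i=25 'c': node 7→8  → match P2@[21:25]

Matches: [[2,1],[5,1],[7,0],[8,1],[10,5],[13,5],[15,5],[17,1],[19,0],[20,2],[22,1],[24,0],[25,2]]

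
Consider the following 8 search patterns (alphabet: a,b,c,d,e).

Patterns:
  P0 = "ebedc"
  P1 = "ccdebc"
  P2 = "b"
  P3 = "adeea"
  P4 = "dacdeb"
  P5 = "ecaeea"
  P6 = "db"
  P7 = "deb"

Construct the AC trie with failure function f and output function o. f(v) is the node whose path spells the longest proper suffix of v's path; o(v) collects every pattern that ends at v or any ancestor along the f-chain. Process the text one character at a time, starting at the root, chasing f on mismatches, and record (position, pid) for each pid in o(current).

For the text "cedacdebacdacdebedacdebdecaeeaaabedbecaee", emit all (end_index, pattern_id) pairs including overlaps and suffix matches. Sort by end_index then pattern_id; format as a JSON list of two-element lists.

Construct AC machine:
Trie nodes:
  n0 'ε': a→13 b→12 c→6 d→18 e→1
  n1 'e': b→2 c→24
  n2 'eb': e→3
  n3 'ebe': d→4
  n4 'ebed': c→5
  n5 'ebedc': ·  ←P0
  n6 'c': c→7
  n7 'cc': d→8
  n8 'ccd': e→9
  n9 'ccde': b→10
  n10 'ccdeb': c→11
  n11 'ccdebc': ·  ←P1
  n12 'b': ·  ←P2
  n13 'a': d→14
  n14 'ad': e→15
  n15 'ade': e→16
  n16 'adee': a→17
  n17 'adeea': ·  ←P3
  n18 'd': a→19 b→29 e→30
  n19 'da': c→20
  n20 'dac': d→21
  n21 'dacd': e→22
  n22 'dacde': b→23
  n23 'dacdeb': ·  ←P4
  n24 'ec': a→25
  n25 'eca': e→26
  n26 'ecae': e→27
  n27 'ecaee': a→28
  n28 'ecaeea': ·  ←P5
  n29 'db': ·  ←P6
  n30 'de': b→31
  n31 'deb': ·  ←P7

BFS fail/out derivation:
  n1('e'): parent n0 fail=0; on 'e' 0 → fail=0;  out ∅∪∅=∅
  n6('c'): parent n0 fail=0; on 'c' 0 → fail=0;  out ∅∪∅=∅
  n12('b'): parent n0 fail=0; on 'b' 0 → fail=0;  out {2}∪∅={2}
  n13('a'): parent n0 fail=0; on 'a' 0 → fail=0;  out ∅∪∅=∅
  n18('d'): parent n0 fail=0; on 'd' 0 → fail=0;  out ∅∪∅=∅
  n2('eb'): parent n1 fail=0; on 'b' 0 → fail=12;  out ∅∪{2}={2}
  n7('cc'): parent n6 fail=0; on 'c' 0 → fail=6;  out ∅∪∅=∅
  n14('ad'): parent n13 fail=0; on 'd' 0 → fail=18;  out ∅∪∅=∅
  n19('da'): parent n18 fail=0; on 'a' 0 → fail=13;  out ∅∪∅=∅
  n24('ec'): parent n1 fail=0; on 'c' 0 → fail=6;  out ∅∪∅=∅
  n29('db'): parent n18 fail=0; on 'b' 0 → fail=12;  out {6}∪{2}={2,6}
  n30('de'): parent n18 fail=0; on 'e' 0 → fail=1;  out ∅∪∅=∅
  n3('ebe'): parent n2 fail=12; on 'e' 12→0 → fail=1;  out ∅∪∅=∅
  n8('ccd'): parent n7 fail=6; on 'd' 6→0 → fail=18;  out ∅∪∅=∅
  n15('ade'): parent n14 fail=18; on 'e' 18 → fail=30;  out ∅∪∅=∅
  n20('dac'): parent n19 fail=13; on 'c' 13→0 → fail=6;  out ∅∪∅=∅
  n25('eca'): parent n24 fail=6; on 'a' 6→0 → fail=13;  out ∅∪∅=∅
  n31('deb'): parent n30 fail=1; on 'b' 1 → fail=2;  out {7}∪{2}={2,7}
  n4('ebed'): parent n3 fail=1; on 'd' 1→0 → fail=18;  out ∅∪∅=∅
  n9('ccde'): parent n8 fail=18; on 'e' 18 → fail=30;  out ∅∪∅=∅
  n16('adee'): parent n15 fail=30; on 'e' 30→1→0 → fail=1;  out ∅∪∅=∅
  n21('dacd'): parent n20 fail=6; on 'd' 6→0 → fail=18;  out ∅∪∅=∅
  n26('ecae'): parent n25 fail=13; on 'e' 13→0 → fail=1;  out ∅∪∅=∅
  n5('ebedc'): parent n4 fail=18; on 'c' 18→0 → fail=6;  out {0}∪∅={0}
  n10('ccdeb'): parent n9 fail=30; on 'b' 30 → fail=31;  out ∅∪{2,7}={2,7}
  n17('adeea'): parent n16 fail=1; on 'a' 1→0 → fail=13;  out {3}∪∅={3}
  n22('dacde'): parent n21 fail=18; on 'e' 18 → fail=30;  out ∅∪∅=∅
  n27('ecaee'): parent n26 fail=1; on 'e' 1→0 → fail=1;  out ∅∪∅=∅
  n11('ccdebc'): parent n10 fail=31; on 'c' 31→2→12→0 → fail=6;  out {1}∪∅={1}
  n23('dacdeb'): parent n22 fail=30; on 'b' 30 → fail=31;  out {4}∪{2,7}={2,4,7}
  n28('ecaeea'): parent n27 fail=1; on 'a' 1→0 → fail=13;  out {5}∪∅={5}

Text stream:
[0] read 'c'  n0⇒n6
[1] read 'e'  n6⇒n1 (fail-walked)
[2] read 'd'  n1⇒n18 (fail-walked)
[3] read 'a'  n18⇒n19
[4] read 'c'  n19⇒n20
[5] read 'd'  n20⇒n21
[6] read 'e'  n21⇒n22
[7] read 'b'  n22⇒n23  ** P2@[7:7],P4@[2:7],P7@[5:7]
[8] read 'a'  n23⇒n13 (fail-walked)
[9] read 'c'  n13⇒n6 (fail-walked)
[10] read 'd'  n6⇒n18 (fail-walked)
[11] read 'a'  n18⇒n19
[12] read 'c'  n19⇒n20
[13] read 'd'  n20⇒n21
[14] read 'e'  n21⇒n22
[15] read 'b'  n22⇒n23  ** P2@[15:15],P4@[10:15],P7@[13:15]
[16] read 'e'  n23⇒n3 (fail-walked)
[17] read 'd'  n3⇒n4
[18] read 'a'  n4⇒n19 (fail-walked)
[19] read 'c'  n19⇒n20
[20] read 'd'  n20⇒n21
[21] read 'e'  n21⇒n22
[22] read 'b'  n22⇒n23  ** P2@[22:22],P4@[17:22],P7@[20:22]
[23] read 'd'  n23⇒n18 (fail-walked)
[24] read 'e'  n18⇒n30
[25] read 'c'  n30⇒n24 (fail-walked)
[26] read 'a'  n24⇒n25
[27] read 'e'  n25⇒n26
[28] read 'e'  n26⇒n27
[29] read 'a'  n27⇒n28  ** P5@[24:29]
[30] read 'a'  n28⇒n13 (fail-walked)
[31] read 'a'  n13⇒n13 (fail-walked)
[32] read 'b'  n13⇒n12 (fail-walked)  ** P2@[32:32]
[33] read 'e'  n12⇒n1 (fail-walked)
[34] read 'd'  n1⇒n18 (fail-walked)
[35] read 'b'  n18⇒n29  ** P2@[35:35],P6@[34:35]
[36] read 'e'  n29⇒n1 (fail-walked)
[37] read 'c'  n1⇒n24
[38] read 'a'  n24⇒n25
[39] read 'e'  n25⇒n26
[40] read 'e'  n26⇒n27

All matches (sorted): [[7,2],[7,4],[7,7],[15,2],[15,4],[15,7],[22,2],[22,4],[22,7],[29,5],[32,2],[35,2],[35,6]]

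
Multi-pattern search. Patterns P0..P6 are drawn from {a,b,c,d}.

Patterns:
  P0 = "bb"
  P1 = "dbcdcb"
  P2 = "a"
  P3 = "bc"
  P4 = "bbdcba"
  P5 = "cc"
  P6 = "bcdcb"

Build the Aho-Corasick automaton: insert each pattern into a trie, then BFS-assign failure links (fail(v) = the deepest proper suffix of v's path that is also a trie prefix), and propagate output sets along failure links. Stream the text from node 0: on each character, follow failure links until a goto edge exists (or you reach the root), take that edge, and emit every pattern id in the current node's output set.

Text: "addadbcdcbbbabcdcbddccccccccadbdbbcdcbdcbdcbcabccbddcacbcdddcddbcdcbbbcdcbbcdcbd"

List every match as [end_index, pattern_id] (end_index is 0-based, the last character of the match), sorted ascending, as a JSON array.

Construct AC machine:
Trie nodes:
  0='ε' goto a→9 b→1 c→15 d→3
  1='b' goto b→2 c→10
  2='bb' goto d→11  [P0 ends]
  3='d' goto b→4
  4='db' goto c→5
  5='dbc' goto d→6
  6='dbcd' goto c→7
  7='dbcdc' goto b→8
  8='dbcdcb' goto ·  [P1 ends]
  9='a' goto ·  [P2 ends]
  10='bc' goto d→17  [P3 ends]
  11='bbd' goto c→12
  12='bbdc' goto b→13
  13='bbdcb' goto a→14
  14='bbdcba' goto ·  [P4 ends]
  15='c' goto c→16
  16='cc' goto ·  [P5 ends]
  17='bcd' goto c→18
  18='bcdc' goto b→19
  19='bcdcb' goto ·  [P6 ends]

Failure links (BFS by depth):
  n1('b'): parent n0 fail=0; on 'b' 0 → fail=0;  out ∅∪∅=∅
  n3('d'): parent n0 fail=0; on 'd' 0 → fail=0;  out ∅∪∅=∅
  n9('a'): parent n0 fail=0; on 'a' 0 → fail=0;  out {2}∪∅={2}
  n15('c'): parent n0 fail=0; on 'c' 0 → fail=0;  out ∅∪∅=∅
  n2('bb'): parent n1 fail=0; on 'b' 0 → fail=1;  out {0}∪∅={0}
  n4('db'): parent n3 fail=0; on 'b' 0 → fail=1;  out ∅∪∅=∅
  n10('bc'): parent n1 fail=0; on 'c' 0 → fail=15;  out {3}∪∅={3}
  n16('cc'): parent n15 fail=0; on 'c' 0 → fail=15;  out {5}∪∅={5}
  n5('dbc'): parent n4 fail=1; on 'c' 1 → fail=10;  out ∅∪{3}={3}
  n11('bbd'): parent n2 fail=1; on 'd' 1→0 → fail=3;  out ∅∪∅=∅
  n17('bcd'): parent n10 fail=15; on 'd' 15→0 → fail=3;  out ∅∪∅=∅
  n6('dbcd'): parent n5 fail=10; on 'd' 10 → fail=17;  out ∅∪∅=∅
  n12('bbdc'): parent n11 fail=3; on 'c' 3→0 → fail=15;  out ∅∪∅=∅
  n18('bcdc'): parent n17 fail=3; on 'c' 3→0 → fail=15;  out ∅∪∅=∅
  n7('dbcdc'): parent n6 fail=17; on 'c' 17 → fail=18;  out ∅∪∅=∅
  n13('bbdcb'): parent n12 fail=15; on 'b' 15→0 → fail=1;  out ∅∪∅=∅
  n19('bcdcb'): parent n18 fail=15; on 'b' 15→0 → fail=1;  out {6}∪∅={6}
  n8('dbcdcb'): parent n7 fail=18; on 'b' 18 → fail=19;  out {1}∪{6}={1,6}
  n14('bbdcba'): parent n13 fail=1; on 'a' 1→0 → fail=9;  out {4}∪{2}={2,4}

Text stream:
[0] read 'a'  n0⇒n9  → match P2@[0:0]
[1] read 'd'  n9⇒n3 ·f
[2] read 'd'  n3⇒n3 ·f
[3] read 'a'  n3⇒n9 ·f  → match P2@[3:3]
[4] read 'd'  n9⇒n3 ·f
[5] read 'b'  n3⇒n4
[6] read 'c'  n4⇒n5  → match P3@[5:6]
[7] read 'd'  n5⇒n6
[8] read 'c'  n6⇒n7
[9] read 'b'  n7⇒n8  → match P1@[4:9],P6@[5:9]
[10] read 'b'  n8⇒n2 ·f  → match P0@[9:10]
[11] read 'b'  n2⇒n2 ·f  → match P0@[10:11]
[12] read 'a'  n2⇒n9 ·f  → match P2@[12:12]
[13] read 'b'  n9⇒n1 ·f
[14] read 'c'  n1⇒n10  → match P3@[13:14]
[15] read 'd'  n10⇒n17
[16] read 'c'  n17⇒n18
[17] read 'b'  n18⇒n19  → match P6@[13:17]
[18] read 'd'  n19⇒n3 ·f
[19] read 'd'  n3⇒n3 ·f
[20] read 'c'  n3⇒n15 ·f
[21] read 'c'  n15⇒n16  → match P5@[20:21]
[22] read 'c'  n16⇒n16 ·f  → match P5@[21:22]
[23] read 'c'  n16⇒n16 ·f  → match P5@[22:23]
[24] read 'c'  n16⇒n16 ·f  → match P5@[23:24]
[25] read 'c'  n16⇒n16 ·f  → match P5@[24:25]
[26] read 'c'  n16⇒n16 ·f  → match P5@[25:26]
[27] read 'c'  n16⇒n16 ·f  → match P5@[26:27]
[28] read 'a'  n16⇒n9 ·f  → match P2@[28:28]
[29] read 'd'  n9⇒n3 ·f
[30] read 'b'  n3⇒n4
[31] read 'd'  n4⇒n3 ·f
[32] read 'b'  n3⇒n4
[33] read 'b'  n4⇒n2 ·f  → match P0@[32:33]
[34] read 'c'  n2⇒n10 ·f  → match P3@[33:34]
[35] read 'd'  n10⇒n17
[36] read 'c'  n17⇒n18
[37] read 'b'  n18⇒n19  → match P6@[33:37]
[38] read 'd'  n19⇒n3 ·f
[39] read 'c'  n3⇒n15 ·f
[40] read 'b'  n15⇒n1 ·f
[41] read 'd'  n1⇒n3 ·f
[42] read 'c'  n3⇒n15 ·f
[43] read 'b'  n15⇒n1 ·f
[44] read 'c'  n1⇒n10  → match P3@[43:44]
[45] read 'a'  n10⇒n9 ·f  → match P2@[45:45]
[46] read 'b'  n9⇒n1 ·f
[47] read 'c'  n1⇒n10  → match P3@[46:47]
[48] read 'c'  n10⇒n16 ·f  → match P5@[47:48]
[49] read 'b'  n16⇒n1 ·f
[50] read 'd'  n1⇒n3 ·f
[51] read 'd'  n3⇒n3 ·f
[52] read 'c'  n3⇒n15 ·f
[53] read 'a'  n15⇒n9 ·f  → match P2@[53:53]
[54] read 'c'  n9⇒n15 ·f
[55] read 'b'  n15⇒n1 ·f
[56] read 'c'  n1⇒n10  → match P3@[55:56]
[57] read 'd'  n10⇒n17
[58] read 'd'  n17⇒n3 ·f
[59] read 'd'  n3⇒n3 ·f
[60] read 'c'  n3⇒n15 ·f
[61] read 'd'  n15⇒n3 ·f
[62] read 'd'  n3⇒n3 ·f
[63] read 'b'  n3⇒n4
[64] read 'c'  n4⇒n5  → match P3@[63:64]
[65] read 'd'  n5⇒n6
[66] read 'c'  n6⇒n7
[67] read 'b'  n7⇒n8  → match P1@[62:67],P6@[63:67]
[68] read 'b'  n8⇒n2 ·f  → match P0@[67:68]
[69] read 'b'  n2⇒n2 ·f  → match P0@[68:69]
[70] read 'c'  n2⇒n10 ·f  → match P3@[69:70]
[71] read 'd'  n10⇒n17
[72] read 'c'  n17⇒n18
[73] read 'b'  n18⇒n19  → match P6@[69:73]
[74] read 'b'  n19⇒n2 ·f  → match P0@[73:74]
[75] read 'c'  n2⇒n10 ·f  → match P3@[74:75]
[76] read 'd'  n10⇒n17
[77] read 'c'  n17⇒n18
[78] read 'b'  n18⇒n19  → match P6@[74:78]
[79] read 'd'  n19⇒n3 ·f

Result: [[0,2],[3,2],[6,3],[9,1],[9,6],[10,0],[11,0],[12,2],[14,3],[17,6],[21,5],[22,5],[23,5],[24,5],[25,5],[26,5],[27,5],[28,2],[33,0],[34,3],[37,6],[44,3],[45,2],[47,3],[48,5],[53,2],[56,3],[64,3],[67,1],[67,6],[68,0],[69,0],[70,3],[73,6],[74,0],[75,3],[78,6]]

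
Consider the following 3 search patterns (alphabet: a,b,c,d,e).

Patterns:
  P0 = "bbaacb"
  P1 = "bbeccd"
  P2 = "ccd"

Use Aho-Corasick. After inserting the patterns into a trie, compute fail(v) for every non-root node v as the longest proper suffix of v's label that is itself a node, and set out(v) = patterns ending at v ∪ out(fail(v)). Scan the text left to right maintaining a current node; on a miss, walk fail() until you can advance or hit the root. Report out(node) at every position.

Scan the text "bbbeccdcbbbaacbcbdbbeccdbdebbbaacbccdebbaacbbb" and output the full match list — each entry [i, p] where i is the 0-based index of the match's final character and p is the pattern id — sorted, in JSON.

Construct AC machine:
Trie (insert patterns):
  0='ε' goto b→1 c→11
  1='b' goto b→2
  2='bb' goto a→3 e→7
  3='bba' goto a→4
  4='bbaa' goto c→5
  5='bbaac' goto b→6
  6='bbaacb' goto ·  [P0 ends]
  7='bbe' goto c→8
  8='bbec' goto c→9
  9='bbecc' goto d→10
  10='bbeccd' goto ·  [P1 ends]
  11='c' goto c→12
  12='cc' goto d→13
  13='ccd' goto ·  [P2 ends]

Failure links (BFS by depth):
  n1('b'): parent n0 fail=0; on 'b' 0 → fail=0;  out ∅∪∅=∅
  n11('c'): parent n0 fail=0; on 'c' 0 → fail=0;  out ∅∪∅=∅
  n2('bb'): parent n1 fail=0; on 'b' 0 → fail=1;  out ∅∪∅=∅
  n12('cc'): parent n11 fail=0; on 'c' 0 → fail=11;  out ∅∪∅=∅
  n3('bba'): parent n2 fail=1; on 'a' 1→0 → fail=0;  out ∅∪∅=∅
  n7('bbe'): parent n2 fail=1; on 'e' 1→0 → fail=0;  out ∅∪∅=∅
  n13('ccd'): parent n12 fail=11; on 'd' 11→0 → fail=0;  out {2}∪∅={2}
  n4('bbaa'): parent n3 fail=0; on 'a' 0 → fail=0;  out ∅∪∅=∅
  n8('bbec'): parent n7 fail=0; on 'c' 0 → fail=11;  out ∅∪∅=∅
  n5('bbaac'): parent n4 fail=0; on 'c' 0 → fail=11;  out ∅∪∅=∅
  n9('bbecc'): parent n8 fail=11; on 'c' 11 → fail=12;  out ∅∪∅=∅
  n6('bbaacb'): parent n5 fail=11; on 'b' 11→0 → fail=1;  out {0}∪∅={0}
  n10('bbeccd'): parent n9 fail=12; on 'd' 12 → fail=13;  out {1}∪{2}={1,2}

Run:
[0] read 'b'  n0⇒n1
[1] read 'b'  n1⇒n2
[2] read 'b'  n2⇒n2 (via fail)
[3] read 'e'  n2⇒n7
[4] read 'c'  n7⇒n8
[5] read 'c'  n8⇒n9
[6] read 'd'  n9⇒n10  emit P1@[1:6],P2@[4:6]
[7] read 'c'  n10⇒n11 (via fail)
[8] read 'b'  n11⇒n1 (via fail)
[9] read 'b'  n1⇒n2
[10] read 'b'  n2⇒n2 (via fail)
[11] read 'a'  n2⇒n3
[12] read 'a'  n3⇒n4
[13] read 'c'  n4⇒n5
[14] read 'b'  n5⇒n6  emit P0@[9:14]
[15] read 'c'  n6⇒n11 (via fail)
[16] read 'b'  n11⇒n1 (via fail)
[17] read 'd'  n1⇒n0 (via fail)
[18] read 'b'  n0⇒n1
[19] read 'b'  n1⇒n2
[20] read 'e'  n2⇒n7
[21] read 'c'  n7⇒n8
[22] read 'c'  n8⇒n9
[23] read 'd'  n9⇒n10  emit P1@[18:23],P2@[21:23]
[24] read 'b'  n10⇒n1 (via fail)
[25] read 'd'  n1⇒n0 (via fail)
[26] read 'e'  n0⇒n0
[27] read 'b'  n0⇒n1
[28] read 'b'  n1⇒n2
[29] read 'b'  n2⇒n2 (via fail)
[30] read 'a'  n2⇒n3
[31] read 'a'  n3⇒n4
[32] read 'c'  n4⇒n5
[33] read 'b'  n5⇒n6  emit P0@[28:33]
[34] read 'c'  n6⇒n11 (via fail)
[35] read 'c'  n11⇒n12
[36] read 'd'  n12⇒n13  emit P2@[34:36]
[37] read 'e'  n13⇒n0 (via fail)
[38] read 'b'  n0⇒n1
[39] read 'b'  n1⇒n2
[40] read 'a'  n2⇒n3
[41] read 'a'  n3⇒n4
[42] read 'c'  n4⇒n5
[43] read 'b'  n5⇒n6  emit P0@[38:43]
[44] read 'b'  n6⇒n2 (via fail)
[45] read 'b'  n2⇒n2 (via fail)

All matches (sorted): [[6,1],[6,2],[14,0],[23,1],[23,2],[33,0],[36,2],[43,0]]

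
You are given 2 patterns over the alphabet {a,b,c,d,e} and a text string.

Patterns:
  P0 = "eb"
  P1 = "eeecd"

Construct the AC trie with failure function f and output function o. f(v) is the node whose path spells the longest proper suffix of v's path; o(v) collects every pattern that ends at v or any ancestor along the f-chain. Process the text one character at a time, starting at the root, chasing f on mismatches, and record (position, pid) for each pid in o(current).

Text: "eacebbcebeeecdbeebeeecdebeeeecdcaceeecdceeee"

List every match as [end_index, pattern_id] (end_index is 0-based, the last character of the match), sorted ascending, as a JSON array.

Build:
Trie (insert patterns):
  0='ε' goto e→1
  1='e' goto b→2 e→3
  2='eb' goto ·  [P0 ends]
  3='ee' goto e→4
  4='eee' goto c→5
  5='eeec' goto d→6
  6='eeecd' goto ·  [P1 ends]

Failure links (BFS by depth):
  n1('e'): parent n0 fail=0; on 'e' 0 → fail=0;  out ∅∪∅=∅
  n2('eb'): parent n1 fail=0; on 'b' 0 → fail=0;  out {0}∪∅={0}
  n3('ee'): parent n1 fail=0; on 'e' 0 → fail=1;  out ∅∪∅=∅
  n4('eee'): parent n3 fail=1; on 'e' 1 → fail=3;  out ∅∪∅=∅
  n5('eeec'): parent n4 fail=3; on 'c' 3→1→0 → fail=0;  out ∅∪∅=∅
  n6('eeecd'): parent n5 fail=0; on 'd' 0 → fail=0;  out {1}∪∅={1}

Text stream:
i=0 'e': node 0→1
i=1 'a': node 1→0 (fail-walked)
i=2 'c': node 0→0
i=3 'e': node 0→1
i=4 'b': node 1→2  → match P0@[3:4]
i=5 'b': node 2→0 (fail-walked)
i=6 'c': node 0→0
i=7 'e': node 0→1
i=8 'b': node 1→2  → match P0@[7:8]
i=9 'e': node 2→1 (fail-walked)
i=10 'e': node 1→3
i=11 'e': node 3→4
i=12 'c': node 4→5
i=13 'd': node 5→6  → match P1@[9:13]
i=14 'b': node 6→0 (fail-walked)
i=15 'e': node 0→1
i=16 'e': node 1→3
i=17 'b': node 3→2 (fail-walked)  → match P0@[16:17]
i=18 'e': node 2→1 (fail-walked)
i=19 'e': node 1→3
i=20 'e': node 3→4
i=21 'c': node 4→5
i=22 'd': node 5→6  → match P1@[18:22]
i=23 'e': node 6→1 (fail-walked)
i=24 'b': node 1→2  → match P0@[23:24]
i=25 'e': node 2→1 (fail-walked)
i=26 'e': node 1→3
i=27 'e': node 3→4
i=28 'e': node 4→4 (fail-walked)
i=29 'c': node 4→5
i=30 'd': node 5→6  → match P1@[26:30]
i=31 'c': node 6→0 (fail-walked)
i=32 'a': node 0→0
i=33 'c': node 0→0
i=34 'e': node 0→1
i=35 'e': node 1→3
i=36 'e': node 3→4
i=37 'c': node 4→5
i=38 'd': node 5→6  → match P1@[34:38]
i=39 'c': node 6→0 (fail-walked)
i=40 'e': node 0→1
i=41 'e': node 1→3
i=42 'e': node 3→4
i=43 'e': node 4→4 (fail-walked)

Matches: [[4,0],[8,0],[13,1],[17,0],[22,1],[24,0],[30,1],[38,1]]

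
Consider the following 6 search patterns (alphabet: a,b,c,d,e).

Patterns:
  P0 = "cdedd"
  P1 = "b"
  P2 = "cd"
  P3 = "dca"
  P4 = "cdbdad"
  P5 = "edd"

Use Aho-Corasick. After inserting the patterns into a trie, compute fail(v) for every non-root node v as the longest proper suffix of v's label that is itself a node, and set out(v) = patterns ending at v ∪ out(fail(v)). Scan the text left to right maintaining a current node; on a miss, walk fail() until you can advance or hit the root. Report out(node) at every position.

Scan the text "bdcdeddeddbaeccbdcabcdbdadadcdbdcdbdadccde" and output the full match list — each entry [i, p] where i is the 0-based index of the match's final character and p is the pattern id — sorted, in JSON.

Construct AC machine:
Trie nodes:
  0='ε' goto b→6 c→1 d→7 e→14
  1='c' goto d→2
  2='cd' goto b→10 e→3  ←P2
  3='cde' goto d→4
  4='cded' goto d→5
  5='cdedd' goto ·  ←P0
  6='b' goto ·  ←P1
  7='d' goto c→8
  8='dc' goto a→9
  9='dca' goto ·  ←P3
  10='cdb' goto d→11
  11='cdbd' goto a→12
  12='cdbda' goto d→13
  13='cdbdad' goto ·  ←P4
  14='e' goto d→15
  15='ed' goto d→16
  16='edd' goto ·  ←P5

Failure links (BFS by depth):
  n1('c'): parent n0 fail=0; on 'c' 0 → fail=0;  out ∅∪∅=∅
  n6('b'): parent n0 fail=0; on 'b' 0 → fail=0;  out {1}∪∅={1}
  n7('d'): parent n0 fail=0; on 'd' 0 → fail=0;  out ∅∪∅=∅
  n14('e'): parent n0 fail=0; on 'e' 0 → fail=0;  out ∅∪∅=∅
  n2('cd'): parent n1 fail=0; on 'd' 0 → fail=7;  out {2}∪∅={2}
  n8('dc'): parent n7 fail=0; on 'c' 0 → fail=1;  out ∅∪∅=∅
  n15('ed'): parent n14 fail=0; on 'd' 0 → fail=7;  out ∅∪∅=∅
  n3('cde'): parent n2 fail=7; on 'e' 7→0 → fail=14;  out ∅∪∅=∅
  n9('dca'): parent n8 fail=1; on 'a' 1→0 → fail=0;  out {3}∪∅={3}
  n10('cdb'): parent n2 fail=7; on 'b' 7→0 → fail=6;  out ∅∪{1}={1}
  n16('edd'): parent n15 fail=7; on 'd' 7→0 → fail=7;  out {5}∪∅={5}
  n4('cded'): parent n3 fail=14; on 'd' 14 → fail=15;  out ∅∪∅=∅
  n11('cdbd'): parent n10 fail=6; on 'd' 6→0 → fail=7;  out ∅∪∅=∅
  n5('cdedd'): parent n4 fail=15; on 'd' 15 → fail=16;  out {0}∪{5}={0,5}
  n12('cdbda'): parent n11 fail=7; on 'a' 7→0 → fail=0;  out ∅∪∅=∅
  n13('cdbdad'): parent n12 fail=0; on 'd' 0 → fail=7;  out {4}∪∅={4}

Scan:
[0] read 'b'  n0⇒n6  ** P1@[0:0]
[1] read 'd'  n6⇒n7 (fail-walked)
[2] read 'c'  n7⇒n8
[3] read 'd'  n8⇒n2 (fail-walked)  ** P2@[2:3]
[4] read 'e'  n2⇒n3
[5] read 'd'  n3⇒n4
[6] read 'd'  n4⇒n5  ** P0@[2:6],P5@[4:6]
[7] read 'e'  n5⇒n14 (fail-walked)
[8] read 'd'  n14⇒n15
[9] read 'd'  n15⇒n16  ** P5@[7:9]
[10] read 'b'  n16⇒n6 (fail-walked)  ** P1@[10:10]
[11] read 'a'  n6⇒n0 (fail-walked)
[12] read 'e'  n0⇒n14
[13] read 'c'  n14⇒n1 (fail-walked)
[14] read 'c'  n1⇒n1 (fail-walked)
[15] read 'b'  n1⇒n6 (fail-walked)  ** P1@[15:15]
[16] read 'd'  n6⇒n7 (fail-walked)
[17] read 'c'  n7⇒n8
[18] read 'a'  n8⇒n9  ** P3@[16:18]
[19] read 'b'  n9⇒n6 (fail-walked)  ** P1@[19:19]
[20] read 'c'  n6⇒n1 (fail-walked)
[21] read 'd'  n1⇒n2  ** P2@[20:21]
[22] read 'b'  n2⇒n10  ** P1@[22:22]
[23] read 'd'  n10⇒n11
[24] read 'a'  n11⇒n12
[25] read 'd'  n12⇒n13  ** P4@[20:25]
[26] read 'a'  n13⇒n0 (fail-walked)
[27] read 'd'  n0⇒n7
[28] read 'c'  n7⇒n8
[29] read 'd'  n8⇒n2 (fail-walked)  ** P2@[28:29]
[30] read 'b'  n2⇒n10  ** P1@[30:30]
[31] read 'd'  n10⇒n11
[32] read 'c'  n11⇒n8 (fail-walked)
[33] read 'd'  n8⇒n2 (fail-walked)  ** P2@[32:33]
[34] read 'b'  n2⇒n10  ** P1@[34:34]
[35] read 'd'  n10⇒n11
[36] read 'a'  n11⇒n12
[37] read 'd'  n12⇒n13  ** P4@[32:37]
[38] read 'c'  n13⇒n8 (fail-walked)
[39] read 'c'  n8⇒n1 (fail-walked)
[40] read 'd'  n1⇒n2  ** P2@[39:40]
[41] read 'e'  n2⇒n3

Result: [[0,1],[3,2],[6,0],[6,5],[9,5],[10,1],[15,1],[18,3],[19,1],[21,2],[22,1],[25,4],[29,2],[30,1],[33,2],[34,1],[37,4],[40,2]]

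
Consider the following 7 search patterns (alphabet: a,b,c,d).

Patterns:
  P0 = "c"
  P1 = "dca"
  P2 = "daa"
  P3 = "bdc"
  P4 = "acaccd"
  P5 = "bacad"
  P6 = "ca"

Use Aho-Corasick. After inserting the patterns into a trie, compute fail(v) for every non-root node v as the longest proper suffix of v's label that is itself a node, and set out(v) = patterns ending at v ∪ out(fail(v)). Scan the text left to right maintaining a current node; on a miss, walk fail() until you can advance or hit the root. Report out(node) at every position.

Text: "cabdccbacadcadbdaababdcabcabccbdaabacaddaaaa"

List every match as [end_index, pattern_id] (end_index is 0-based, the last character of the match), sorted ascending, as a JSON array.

Construct AC machine:
Trie nodes:
  0='ε' goto a→10 b→7 c→1 d→2
  1='c' goto a→20  [P0 ends]
  2='d' goto a→5 c→3
  3='dc' goto a→4
  4='dca' goto ·  [P1 ends]
  5='da' goto a→6
  6='daa' goto ·  [P2 ends]
  7='b' goto a→16 d→8
  8='bd' goto c→9
  9='bdc' goto ·  [P3 ends]
  10='a' goto c→11
  11='ac' goto a→12
  12='aca' goto c→13
  13='acac' goto c→14
  14='acacc' goto d→15
  15='acaccd' goto ·  [P4 ends]
  16='ba' goto c→17
  17='bac' goto a→18
  18='baca' goto d→19
  19='bacad' goto ·  [P5 ends]
  20='ca' goto ·  [P6 ends]

BFS fail/out derivation:
  fail(1) 'c': from fail(0)=0 chase 'c': 0 ⇒ 0;  out={0}∪out(0)={0}
  fail(2) 'd': from fail(0)=0 chase 'd': 0 ⇒ 0;  out=∅∪out(0)=∅
  fail(7) 'b': from fail(0)=0 chase 'b': 0 ⇒ 0;  out=∅∪out(0)=∅
  fail(10) 'a': from fail(0)=0 chase 'a': 0 ⇒ 0;  out=∅∪out(0)=∅
  fail(3) 'dc': from fail(2)=0 chase 'c': 0 ⇒ 1;  out=∅∪out(1)={0}
  fail(5) 'da': from fail(2)=0 chase 'a': 0 ⇒ 10;  out=∅∪out(10)=∅
  fail(8) 'bd': from fail(7)=0 chase 'd': 0 ⇒ 2;  out=∅∪out(2)=∅
  fail(11) 'ac': from fail(10)=0 chase 'c': 0 ⇒ 1;  out=∅∪out(1)={0}
  fail(16) 'ba': from fail(7)=0 chase 'a': 0 ⇒ 10;  out=∅∪out(10)=∅
  fail(20) 'ca': from fail(1)=0 chase 'a': 0 ⇒ 10;  out={6}∪out(10)={6}
  fail(4) 'dca': from fail(3)=1 chase 'a': 1 ⇒ 20;  out={1}∪out(20)={1,6}
  fail(6) 'daa': from fail(5)=10 chase 'a': 10→0 ⇒ 10;  out={2}∪out(10)={2}
  fail(9) 'bdc': from fail(8)=2 chase 'c': 2 ⇒ 3;  out={3}∪out(3)={0,3}
  fail(12) 'aca': from fail(11)=1 chase 'a': 1 ⇒ 20;  out=∅∪out(20)={6}
  fail(17) 'bac': from fail(16)=10 chase 'c': 10 ⇒ 11;  out=∅∪out(11)={0}
  fail(13) 'acac': from fail(12)=20 chase 'c': 20→10 ⇒ 11;  out=∅∪out(11)={0}
  fail(18) 'baca': from fail(17)=11 chase 'a': 11 ⇒ 12;  out=∅∪out(12)={6}
  fail(14) 'acacc': from fail(13)=11 chase 'c': 11→1→0 ⇒ 1;  out=∅∪out(1)={0}
  fail(19) 'bacad': from fail(18)=12 chase 'd': 12→20→10→0 ⇒ 2;  out={5}∪out(2)={5}
  fail(15) 'acaccd': from fail(14)=1 chase 'd': 1→0 ⇒ 2;  out={4}∪out(2)={4}

Text stream:
pos 0 'c': at 1  ** P0@[0:0]
pos 1 'a': at 20  ** P6@[0:1]
pos 2 'b': at 7 ·f
pos 3 'd': at 8
pos 4 'c': at 9  ** P0@[4:4],P3@[2:4]
pos 5 'c': at 1 ·f  ** P0@[5:5]
pos 6 'b': at 7 ·f
pos 7 'a': at 16
pos 8 'c': at 17  ** P0@[8:8]
pos 9 'a': at 18  ** P6@[8:9]
pos 10 'd': at 19  ** P5@[6:10]
pos 11 'c': at 3 ·f  ** P0@[11:11]
pos 12 'a': at 4  ** P1@[10:12],P6@[11:12]
pos 13 'd': at 2 ·f
pos 14 'b': at 7 ·f
pos 15 'd': at 8
pos 16 'a': at 5 ·f
pos 17 'a': at 6  ** P2@[15:17]
pos 18 'b': at 7 ·f
pos 19 'a': at 16
pos 20 'b': at 7 ·f
pos 21 'd': at 8
pos 22 'c': at 9  ** P0@[22:22],P3@[20:22]
pos 23 'a': at 4 ·f  ** P1@[21:23],P6@[22:23]
pos 24 'b': at 7 ·f
pos 25 'c': at 1 ·f  ** P0@[25:25]
pos 26 'a': at 20  ** P6@[25:26]
pos 27 'b': at 7 ·f
pos 28 'c': at 1 ·f  ** P0@[28:28]
pos 29 'c': at 1 ·f  ** P0@[29:29]
pos 30 'b': at 7 ·f
pos 31 'd': at 8
pos 32 'a': at 5 ·f
pos 33 'a': at 6  ** P2@[31:33]
pos 34 'b': at 7 ·f
pos 35 'a': at 16
pos 36 'c': at 17  ** P0@[36:36]
pos 37 'a': at 18  ** P6@[36:37]
pos 38 'd': at 19  ** P5@[34:38]
pos 39 'd': at 2 ·f
pos 40 'a': at 5
pos 41 'a': at 6  ** P2@[39:41]
pos 42 'a': at 10 ·f
pos 43 'a': at 10 ·f

All matches (sorted): [[0,0],[1,6],[4,0],[4,3],[5,0],[8,0],[9,6],[10,5],[11,0],[12,1],[12,6],[17,2],[22,0],[22,3],[23,1],[23,6],[25,0],[26,6],[28,0],[29,0],[33,2],[36,0],[37,6],[38,5],[41,2]]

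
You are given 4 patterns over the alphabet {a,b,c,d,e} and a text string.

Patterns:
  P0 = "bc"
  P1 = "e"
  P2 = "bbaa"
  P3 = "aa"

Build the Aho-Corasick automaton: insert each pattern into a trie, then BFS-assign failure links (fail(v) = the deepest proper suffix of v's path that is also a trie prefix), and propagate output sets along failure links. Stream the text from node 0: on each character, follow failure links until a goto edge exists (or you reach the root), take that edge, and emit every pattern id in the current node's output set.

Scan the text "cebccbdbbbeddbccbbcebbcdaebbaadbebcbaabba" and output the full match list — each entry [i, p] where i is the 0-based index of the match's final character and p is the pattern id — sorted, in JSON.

Build:
Trie (insert patterns):
  0='ε' goto a→7 b→1 e→3
  1='b' goto b→4 c→2
  2='bc' goto ·  [P0 ends]
  3='e' goto ·  [P1 ends]
  4='bb' goto a→5
  5='bba' goto a→6
  6='bbaa' goto ·  [P2 ends]
  7='a' goto a→8
  8='aa' goto ·  [P3 ends]

BFS fail/out derivation:
  n1('b'): parent n0 fail=0; on 'b' 0 → fail=0;  out ∅∪∅=∅
  n3('e'): parent n0 fail=0; on 'e' 0 → fail=0;  out {1}∪∅={1}
  n7('a'): parent n0 fail=0; on 'a' 0 → fail=0;  out ∅∪∅=∅
  n2('bc'): parent n1 fail=0; on 'c' 0 → fail=0;  out {0}∪∅={0}
  n4('bb'): parent n1 fail=0; on 'b' 0 → fail=1;  out ∅∪∅=∅
  n8('aa'): parent n7 fail=0; on 'a' 0 → fail=7;  out {3}∪∅={3}
  n5('bba'): parent n4 fail=1; on 'a' 1→0 → fail=7;  out ∅∪∅=∅
  n6('bbaa'): parent n5 fail=7; on 'a' 7 → fail=8;  out {2}∪{3}={2,3}

Text stream:
pos 0 'c': at 0
pos 1 'e': at 3  → match P1@[1:1]
pos 2 'b': at 1 ·f
pos 3 'c': at 2  → match P0@[2:3]
pos 4 'c': at 0 ·f
pos 5 'b': at 1
pos 6 'd': at 0 ·f
pos 7 'b': at 1
pos 8 'b': at 4
pos 9 'b': at 4 ·f
pos 10 'e': at 3 ·f  → match P1@[10:10]
pos 11 'd': at 0 ·f
pos 12 'd': at 0
pos 13 'b': at 1
pos 14 'c': at 2  → match P0@[13:14]
pos 15 'c': at 0 ·f
pos 16 'b': at 1
pos 17 'b': at 4
pos 18 'c': at 2 ·f  → match P0@[17:18]
pos 19 'e': at 3 ·f  → match P1@[19:19]
pos 20 'b': at 1 ·f
pos 21 'b': at 4
pos 22 'c': at 2 ·f  → match P0@[21:22]
pos 23 'd': at 0 ·f
pos 24 'a': at 7
pos 25 'e': at 3 ·f  → match P1@[25:25]
pos 26 'b': at 1 ·f
pos 27 'b': at 4
pos 28 'a': at 5
pos 29 'a': at 6  → match P2@[26:29],P3@[28:29]
pos 30 'd': at 0 ·f
pos 31 'b': at 1
pos 32 'e': at 3 ·f  → match P1@[32:32]
pos 33 'b': at 1 ·f
pos 34 'c': at 2  → match P0@[33:34]
pos 35 'b': at 1 ·f
pos 36 'a': at 7 ·f
pos 37 'a': at 8  → match P3@[36:37]
pos 38 'b': at 1 ·f
pos 39 'b': at 4
pos 40 'a': at 5

Matches: [[1,1],[3,0],[10,1],[14,0],[18,0],[19,1],[22,0],[25,1],[29,2],[29,3],[32,1],[34,0],[37,3]]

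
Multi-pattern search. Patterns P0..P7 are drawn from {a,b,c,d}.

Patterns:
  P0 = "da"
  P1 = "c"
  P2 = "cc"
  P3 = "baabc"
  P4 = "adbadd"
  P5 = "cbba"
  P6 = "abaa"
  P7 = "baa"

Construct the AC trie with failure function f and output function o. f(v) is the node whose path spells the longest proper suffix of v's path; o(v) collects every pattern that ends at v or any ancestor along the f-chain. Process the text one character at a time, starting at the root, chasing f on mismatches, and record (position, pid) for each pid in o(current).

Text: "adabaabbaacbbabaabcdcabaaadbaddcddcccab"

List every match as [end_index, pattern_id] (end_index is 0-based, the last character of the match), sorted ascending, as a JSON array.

Build automaton:
Trie (insert patterns):
  0='ε' goto a→10 b→5 c→3 d→1
  1='d' goto a→2
  2='da' goto ·  ←P0
  3='c' goto b→16 c→4  ←P1
  4='cc' goto ·  ←P2
  5='b' goto a→6
  6='ba' goto a→7
  7='baa' goto b→8  ←P7
  8='baab' goto c→9
  9='baabc' goto ·  ←P3
  10='a' goto b→19 d→11
  11='ad' goto b→12
  12='adb' goto a→13
  13='adba' goto d→14
  14='adbad' goto d→15
  15='adbadd' goto ·  ←P4
  16='cb' goto b→17
  17='cbb' goto a→18
  18='cbba' goto ·  ←P5
  19='ab' goto a→20
  20='aba' goto a→21
  21='abaa' goto ·  ←P6

Failure links (BFS by depth):
  fail(1) 'd': from fail(0)=0 chase 'd': 0 ⇒ 0;  out=∅∪out(0)=∅
  fail(3) 'c': from fail(0)=0 chase 'c': 0 ⇒ 0;  out={1}∪out(0)={1}
  fail(5) 'b': from fail(0)=0 chase 'b': 0 ⇒ 0;  out=∅∪out(0)=∅
  fail(10) 'a': from fail(0)=0 chase 'a': 0 ⇒ 0;  out=∅∪out(0)=∅
  fail(2) 'da': from fail(1)=0 chase 'a': 0 ⇒ 10;  out={0}∪out(10)={0}
  fail(4) 'cc': from fail(3)=0 chase 'c': 0 ⇒ 3;  out={2}∪out(3)={1,2}
  fail(6) 'ba': from fail(5)=0 chase 'a': 0 ⇒ 10;  out=∅∪out(10)=∅
  fail(11) 'ad': from fail(10)=0 chase 'd': 0 ⇒ 1;  out=∅∪out(1)=∅
  fail(16) 'cb': from fail(3)=0 chase 'b': 0 ⇒ 5;  out=∅∪out(5)=∅
  fail(19) 'ab': from fail(10)=0 chase 'b': 0 ⇒ 5;  out=∅∪out(5)=∅
  fail(7) 'baa': from fail(6)=10 chase 'a': 10→0 ⇒ 10;  out={7}∪out(10)={7}
  fail(12) 'adb': from fail(11)=1 chase 'b': 1→0 ⇒ 5;  out=∅∪out(5)=∅
  fail(17) 'cbb': from fail(16)=5 chase 'b': 5→0 ⇒ 5;  out=∅∪out(5)=∅
  fail(20) 'aba': from fail(19)=5 chase 'a': 5 ⇒ 6;  out=∅∪out(6)=∅
  fail(8) 'baab': from fail(7)=10 chase 'b': 10 ⇒ 19;  out=∅∪out(19)=∅
  fail(13) 'adba': from fail(12)=5 chase 'a': 5 ⇒ 6;  out=∅∪out(6)=∅
  fail(18) 'cbba': from fail(17)=5 chase 'a': 5 ⇒ 6;  out={5}∪out(6)={5}
  fail(21) 'abaa': from fail(20)=6 chase 'a': 6 ⇒ 7;  out={6}∪out(7)={6,7}
  fail(9) 'baabc': from fail(8)=19 chase 'c': 19→5→0 ⇒ 3;  out={3}∪out(3)={1,3}
  fail(14) 'adbad': from fail(13)=6 chase 'd': 6→10 ⇒ 11;  out=∅∪out(11)=∅
  fail(15) 'adbadd': from fail(14)=11 chase 'd': 11→1→0 ⇒ 1;  out={4}∪out(1)={4}

Text stream:
i=0 'a': node 0→10
i=1 'd': node 10→11
i=2 'a': node 11→2 (fail-walked)  → match P0@[1:2]
i=3 'b': node 2→19 (fail-walked)
i=4 'a': node 19→20
i=5 'a': node 20→21  → match P6@[2:5],P7@[3:5]
i=6 'b': node 21→8 (fail-walked)
i=7 'b': node 8→5 (fail-walked)
i=8 'a': node 5→6
i=9 'a': node 6→7  → match P7@[7:9]
i=10 'c': node 7→3 (fail-walked)  → match P1@[10:10]
i=11 'b': node 3→16
i=12 'b': node 16→17
i=13 'a': node 17→18  → match P5@[10:13]
i=14 'b': node 18→19 (fail-walked)
i=15 'a': node 19→20
i=16 'a': node 20→21  → match P6@[13:16],P7@[14:16]
i=17 'b': node 21→8 (fail-walked)
i=18 'c': node 8→9  → match P1@[18:18],P3@[14:18]
i=19 'd': node 9→1 (fail-walked)
i=20 'c': node 1→3 (fail-walked)  → match P1@[20:20]
i=21 'a': node 3→10 (fail-walked)
i=22 'b': node 10→19
i=23 'a': node 19→20
i=24 'a': node 20→21  → match P6@[21:24],P7@[22:24]
i=25 'a': node 21→10 (fail-walked)
i=26 'd': node 10→11
i=27 'b': node 11→12
i=28 'a': node 12→13
i=29 'd': node 13→14
i=30 'd': node 14→15  → match P4@[25:30]
i=31 'c': node 15→3 (fail-walked)  → match P1@[31:31]
i=32 'd': node 3→1 (fail-walked)
i=33 'd': node 1→1 (fail-walked)
i=34 'c': node 1→3 (fail-walked)  → match P1@[34:34]
i=35 'c': node 3→4  → match P1@[35:35],P2@[34:35]
i=36 'c': node 4→4 (fail-walked)  → match P1@[36:36],P2@[35:36]
i=37 'a': node 4→10 (fail-walked)
i=38 'b': node 10→19

Result: [[2,0],[5,6],[5,7],[9,7],[10,1],[13,5],[16,6],[16,7],[18,1],[18,3],[20,1],[24,6],[24,7],[30,4],[31,1],[34,1],[35,1],[35,2],[36,1],[36,2]]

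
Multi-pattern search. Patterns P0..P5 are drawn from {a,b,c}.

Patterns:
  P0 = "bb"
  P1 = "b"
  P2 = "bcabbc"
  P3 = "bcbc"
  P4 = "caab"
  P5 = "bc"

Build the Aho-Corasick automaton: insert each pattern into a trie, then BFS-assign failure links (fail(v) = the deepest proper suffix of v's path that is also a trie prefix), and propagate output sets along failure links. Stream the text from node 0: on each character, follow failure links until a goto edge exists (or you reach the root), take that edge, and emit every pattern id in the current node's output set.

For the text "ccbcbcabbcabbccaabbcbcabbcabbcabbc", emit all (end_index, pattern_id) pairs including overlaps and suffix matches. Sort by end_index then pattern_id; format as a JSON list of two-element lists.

Build automaton:
Trie nodes:
  n0 'ε': b→1 c→10
  n1 'b': b→2 c→3  [P1 ends]
  n2 'bb': ·  [P0 ends]
  n3 'bc': a→4 b→8  [P5 ends]
  n4 'bca': b→5
  n5 'bcab': b→6
  n6 'bcabb': c→7
  n7 'bcabbc': ·  [P2 ends]
  n8 'bcb': c→9
  n9 'bcbc': ·  [P3 ends]
  n10 'c': a→11
  n11 'ca': a→12
  n12 'caa': b→13
  n13 'caab': ·  [P4 ends]

Failure links (BFS by depth):
  fail(1) 'b': from fail(0)=0 chase 'b': 0 ⇒ 0;  out={1}∪out(0)={1}
  fail(10) 'c': from fail(0)=0 chase 'c': 0 ⇒ 0;  out=∅∪out(0)=∅
  fail(2) 'bb': from fail(1)=0 chase 'b': 0 ⇒ 1;  out={0}∪out(1)={0,1}
  fail(3) 'bc': from fail(1)=0 chase 'c': 0 ⇒ 10;  out={5}∪out(10)={5}
  fail(11) 'ca': from fail(10)=0 chase 'a': 0 ⇒ 0;  out=∅∪out(0)=∅
  fail(4) 'bca': from fail(3)=10 chase 'a': 10 ⇒ 11;  out=∅∪out(11)=∅
  fail(8) 'bcb': from fail(3)=10 chase 'b': 10→0 ⇒ 1;  out=∅∪out(1)={1}
  fail(12) 'caa': from fail(11)=0 chase 'a': 0 ⇒ 0;  out=∅∪out(0)=∅
  fail(5) 'bcab': from fail(4)=11 chase 'b': 11→0 ⇒ 1;  out=∅∪out(1)={1}
  fail(9) 'bcbc': from fail(8)=1 chase 'c': 1 ⇒ 3;  out={3}∪out(3)={3,5}
  fail(13) 'caab': from fail(12)=0 chase 'b': 0 ⇒ 1;  out={4}∪out(1)={1,4}
  fail(6) 'bcabb': from fail(5)=1 chase 'b': 1 ⇒ 2;  out=∅∪out(2)={0,1}
  fail(7) 'bcabbc': from fail(6)=2 chase 'c': 2→1 ⇒ 3;  out={2}∪out(3)={2,5}

Run:
i=0 'c': node 0→10
i=1 'c': node 10→10 ·f
i=2 'b': node 10→1 ·f  emit P1@[2:2]
i=3 'c': node 1→3  emit P5@[2:3]
i=4 'b': node 3→8  emit P1@[4:4]
i=5 'c': node 8→9  emit P3@[2:5],P5@[4:5]
i=6 'a': node 9→4 ·f
i=7 'b': node 4→5  emit P1@[7:7]
i=8 'b': node 5→6  emit P0@[7:8],P1@[8:8]
i=9 'c': node 6→7  emit P2@[4:9],P5@[8:9]
i=10 'a': node 7→4 ·f
i=11 'b': node 4→5  emit P1@[11:11]
i=12 'b': node 5→6  emit P0@[11:12],P1@[12:12]
i=13 'c': node 6→7  emit P2@[8:13],P5@[12:13]
i=14 'c': node 7→10 ·f
i=15 'a': node 10→11
i=16 'a': node 11→12
i=17 'b': node 12→13  emit P1@[17:17],P4@[14:17]
i=18 'b': node 13→2 ·f  emit P0@[17:18],P1@[18:18]
i=19 'c': node 2→3 ·f  emit P5@[18:19]
i=20 'b': node 3→8  emit P1@[20:20]
i=21 'c': node 8→9  emit P3@[18:21],P5@[20:21]
i=22 'a': node 9→4 ·f
i=23 'b': node 4→5  emit P1@[23:23]
i=24 'b': node 5→6  emit P0@[23:24],P1@[24:24]
i=25 'c': node 6→7  emit P2@[20:25],P5@[24:25]
i=26 'a': node 7→4 ·f
i=27 'b': node 4→5  emit P1@[27:27]
i=28 'b': node 5→6  emit P0@[27:28],P1@[28:28]
i=29 'c': node 6→7  emit P2@[24:29],P5@[28:29]
i=30 'a': node 7→4 ·f
i=31 'b': node 4→5  emit P1@[31:31]
i=32 'b': node 5→6  emit P0@[31:32],P1@[32:32]
i=33 'c': node 6→7  emit P2@[28:33],P5@[32:33]

Matches: [[2,1],[3,5],[4,1],[5,3],[5,5],[7,1],[8,0],[8,1],[9,2],[9,5],[11,1],[12,0],[12,1],[13,2],[13,5],[17,1],[17,4],[18,0],[18,1],[19,5],[20,1],[21,3],[21,5],[23,1],[24,0],[24,1],[25,2],[25,5],[27,1],[28,0],[28,1],[29,2],[29,5],[31,1],[32,0],[32,1],[33,2],[33,5]]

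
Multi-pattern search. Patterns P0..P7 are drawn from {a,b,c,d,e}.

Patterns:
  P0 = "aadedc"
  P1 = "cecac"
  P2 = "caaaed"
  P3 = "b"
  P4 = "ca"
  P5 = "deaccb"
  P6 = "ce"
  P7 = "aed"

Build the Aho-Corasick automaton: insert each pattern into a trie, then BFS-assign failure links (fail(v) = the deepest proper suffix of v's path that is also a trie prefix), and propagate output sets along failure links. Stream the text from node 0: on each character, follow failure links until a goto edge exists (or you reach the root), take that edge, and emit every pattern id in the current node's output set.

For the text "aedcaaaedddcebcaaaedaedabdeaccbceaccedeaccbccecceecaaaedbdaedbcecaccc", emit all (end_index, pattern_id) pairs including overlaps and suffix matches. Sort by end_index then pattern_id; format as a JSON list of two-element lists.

Construct AC machine:
Trie (insert patterns):
  0='ε' goto a→1 b→17 c→7 d→18
  1='a' goto a→2 e→24
  2='aa' goto d→3
  3='aad' goto e→4
  4='aade' goto d→5
  5='aaded' goto c→6
  6='aadedc' goto ·  ←P0
  7='c' goto a→12 e→8
  8='ce' goto c→9  ←P6
  9='cec' goto a→10
  10='ceca' goto c→11
  11='cecac' goto ·  ←P1
  12='ca' goto a→13  ←P4
  13='caa' goto a→14
  14='caaa' goto e→15
  15='caaae' goto d→16
  16='caaaed' goto ·  ←P2
  17='b' goto ·  ←P3
  18='d' goto e→19
  19='de' goto a→20
  20='dea' goto c→21
  21='deac' goto c→22
  22='deacc' goto b→23
  23='deaccb' goto ·  ←P5
  24='ae' goto d→25
  25='aed' goto ·  ←P7

BFS fail/out derivation:
  n1('a'): parent n0 fail=0; on 'a' 0 → fail=0;  out ∅∪∅=∅
  n7('c'): parent n0 fail=0; on 'c' 0 → fail=0;  out ∅∪∅=∅
  n17('b'): parent n0 fail=0; on 'b' 0 → fail=0;  out {3}∪∅={3}
  n18('d'): parent n0 fail=0; on 'd' 0 → fail=0;  out ∅∪∅=∅
  n2('aa'): parent n1 fail=0; on 'a' 0 → fail=1;  out ∅∪∅=∅
  n8('ce'): parent n7 fail=0; on 'e' 0 → fail=0;  out {6}∪∅={6}
  n12('ca'): parent n7 fail=0; on 'a' 0 → fail=1;  out {4}∪∅={4}
  n19('de'): parent n18 fail=0; on 'e' 0 → fail=0;  out ∅∪∅=∅
  n24('ae'): parent n1 fail=0; on 'e' 0 → fail=0;  out ∅∪∅=∅
  n3('aad'): parent n2 fail=1; on 'd' 1→0 → fail=18;  out ∅∪∅=∅
  n9('cec'): parent n8 fail=0; on 'c' 0 → fail=7;  out ∅∪∅=∅
  n13('caa'): parent n12 fail=1; on 'a' 1 → fail=2;  out ∅∪∅=∅
  n20('dea'): parent n19 fail=0; on 'a' 0 → fail=1;  out ∅∪∅=∅
  n25('aed'): parent n24 fail=0; on 'd' 0 → fail=18;  out {7}∪∅={7}
  n4('aade'): parent n3 fail=18; on 'e' 18 → fail=19;  out ∅∪∅=∅
  n10('ceca'): parent n9 fail=7; on 'a' 7 → fail=12;  out ∅∪{4}={4}
  n14('caaa'): parent n13 fail=2; on 'a' 2→1 → fail=2;  out ∅∪∅=∅
  n21('deac'): parent n20 fail=1; on 'c' 1→0 → fail=7;  out ∅∪∅=∅
  n5('aaded'): parent n4 fail=19; on 'd' 19→0 → fail=18;  out ∅∪∅=∅
  n11('cecac'): parent n10 fail=12; on 'c' 12→1→0 → fail=7;  out {1}∪∅={1}
  n15('caaae'): parent n14 fail=2; on 'e' 2→1 → fail=24;  out ∅∪∅=∅
  n22('deacc'): parent n21 fail=7; on 'c' 7→0 → fail=7;  out ∅∪∅=∅
  n6('aadedc'): parent n5 fail=18; on 'c' 18→0 → fail=7;  out {0}∪∅={0}
  n16('caaaed'): parent n15 fail=24; on 'd' 24 → fail=25;  out {2}∪{7}={2,7}
  n23('deaccb'): parent n22 fail=7; on 'b' 7→0 → fail=17;  out {5}∪{3}={3,5}

Run:
[0] read 'a'  n0⇒n1
[1] read 'e'  n1⇒n24
[2] read 'd'  n24⇒n25  emit P7@[0:2]
[3] read 'c'  n25⇒n7 (via fail)
[4] read 'a'  n7⇒n12  emit P4@[3:4]
[5] read 'a'  n12⇒n13
[6] read 'a'  n13⇒n14
[7] read 'e'  n14⇒n15
[8] read 'd'  n15⇒n16  emit P2@[3:8],P7@[6:8]
[9] read 'd'  n16⇒n18 (via fail)
[10] read 'd'  n18⇒n18 (via fail)
[11] read 'c'  n18⇒n7 (via fail)
[12] read 'e'  n7⇒n8  emit P6@[11:12]
[13] read 'b'  n8⇒n17 (via fail)  emit P3@[13:13]
[14] read 'c'  n17⇒n7 (via fail)
[15] read 'a'  n7⇒n12  emit P4@[14:15]
[16] read 'a'  n12⇒n13
[17] read 'a'  n13⇒n14
[18] read 'e'  n14⇒n15
[19] read 'd'  n15⇒n16  emit P2@[14:19],P7@[17:19]
[20] read 'a'  n16⇒n1 (via fail)
[21] read 'e'  n1⇒n24
[22] read 'd'  n24⇒n25  emit P7@[20:22]
[23] read 'a'  n25⇒n1 (via fail)
[24] read 'b'  n1⇒n17 (via fail)  emit P3@[24:24]
[25] read 'd'  n17⇒n18 (via fail)
[26] read 'e'  n18⇒n19
[27] read 'a'  n19⇒n20
[28] read 'c'  n20⇒n21
[29] read 'c'  n21⇒n22
[30] read 'b'  n22⇒n23  emit P3@[30:30],P5@[25:30]
[31] read 'c'  n23⇒n7 (via fail)
[32] read 'e'  n7⇒n8  emit P6@[31:32]
[33] read 'a'  n8⇒n1 (via fail)
[34] read 'c'  n1⇒n7 (via fail)
[35] read 'c'  n7⇒n7 (via fail)
[36] read 'e'  n7⇒n8  emit P6@[35:36]
[37] read 'd'  n8⇒n18 (via fail)
[38] read 'e'  n18⇒n19
[39] read 'a'  n19⇒n20
[40] read 'c'  n20⇒n21
[41] read 'c'  n21⇒n22
[42] read 'b'  n22⇒n23  emit P3@[42:42],P5@[37:42]
[43] read 'c'  n23⇒n7 (via fail)
[44] read 'c'  n7⇒n7 (via fail)
[45] read 'e'  n7⇒n8  emit P6@[44:45]
[46] read 'c'  n8⇒n9
[47] read 'c'  n9⇒n7 (via fail)
[48] read 'e'  n7⇒n8  emit P6@[47:48]
[49] read 'e'  n8⇒n0 (via fail)
[50] read 'c'  n0⇒n7
[51] read 'a'  n7⇒n12  emit P4@[50:51]
[52] read 'a'  n12⇒n13
[53] read 'a'  n13⇒n14
[54] read 'e'  n14⇒n15
[55] read 'd'  n15⇒n16  emit P2@[50:55],P7@[53:55]
[56] read 'b'  n16⇒n17 (via fail)  emit P3@[56:56]
[57] read 'd'  n17⇒n18 (via fail)
[58] read 'a'  n18⇒n1 (via fail)
[59] read 'e'  n1⇒n24
[60] read 'd'  n24⇒n25  emit P7@[58:60]
[61] read 'b'  n25⇒n17 (via fail)  emit P3@[61:61]
[62] read 'c'  n17⇒n7 (via fail)
[63] read 'e'  n7⇒n8  emit P6@[62:63]
[64] read 'c'  n8⇒n9
[65] read 'a'  n9⇒n10  emit P4@[64:65]
[66] read 'c'  n10⇒n11  emit P1@[62:66]
[67] read 'c'  n11⇒n7 (via fail)
[68] read 'c'  n7⇒n7 (via fail)

Matches: [[2,7],[4,4],[8,2],[8,7],[12,6],[13,3],[15,4],[19,2],[19,7],[22,7],[24,3],[30,3],[30,5],[32,6],[36,6],[42,3],[42,5],[45,6],[48,6],[51,4],[55,2],[55,7],[56,3],[60,7],[61,3],[63,6],[65,4],[66,1]]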